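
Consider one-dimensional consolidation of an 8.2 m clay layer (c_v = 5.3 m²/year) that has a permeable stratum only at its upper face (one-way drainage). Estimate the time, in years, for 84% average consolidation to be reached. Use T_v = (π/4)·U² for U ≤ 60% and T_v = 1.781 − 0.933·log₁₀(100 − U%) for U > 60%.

Drainage path length: H_d = H = 8.2 m (single drainage).
U > 60%: T_v = 1.781 − 0.933·log₁₀(100 − 84) = 0.65756.
t = T_v·H_d²/c_v = 0.65756×8.2²/5.3 = 8.342 years.

t ≈ 8.34 years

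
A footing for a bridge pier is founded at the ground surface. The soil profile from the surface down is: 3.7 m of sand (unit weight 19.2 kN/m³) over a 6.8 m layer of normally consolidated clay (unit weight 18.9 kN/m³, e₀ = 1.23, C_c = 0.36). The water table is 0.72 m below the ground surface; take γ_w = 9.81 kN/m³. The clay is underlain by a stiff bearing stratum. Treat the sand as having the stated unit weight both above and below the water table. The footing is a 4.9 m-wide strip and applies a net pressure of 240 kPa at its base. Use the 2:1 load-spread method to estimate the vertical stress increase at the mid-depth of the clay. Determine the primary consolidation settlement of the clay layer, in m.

Mid-depth of clay below the ground surface: z = 3.7 + 6.8/2 = 7.1 m.
Total vertical stress at mid-clay: σ_v = 19.2×3.7 + 18.9×3.4 = 135.3 kPa.
Pore pressure: u = 9.81×(7.1 − 0.72) = 62.588 kPa.
Initial effective stress: σ'_0 = σ_v − u = 135.3 − 62.588 = 72.712 kPa.
Stress increase at mid-clay by the 2:1 spreading method:
Δσ = qB/(B+z) = 240×4.9/(4.9+7.1) = 98 kPa
Final effective stress: σ'_f = σ'_0 + Δσ = 72.712 + 98 = 170.71 kPa.
Normally consolidated clay, so the full stress increment lies on the virgin compression line:
S_c = C_c·H/(1+e₀)·log₁₀(σ'_f/σ'_0) = 0.36×6.8/(1+1.23)×log₁₀(170.71/72.712)
    = 1.0978 × 0.37065 = 0.4069 m

S_c ≈ 0.407 m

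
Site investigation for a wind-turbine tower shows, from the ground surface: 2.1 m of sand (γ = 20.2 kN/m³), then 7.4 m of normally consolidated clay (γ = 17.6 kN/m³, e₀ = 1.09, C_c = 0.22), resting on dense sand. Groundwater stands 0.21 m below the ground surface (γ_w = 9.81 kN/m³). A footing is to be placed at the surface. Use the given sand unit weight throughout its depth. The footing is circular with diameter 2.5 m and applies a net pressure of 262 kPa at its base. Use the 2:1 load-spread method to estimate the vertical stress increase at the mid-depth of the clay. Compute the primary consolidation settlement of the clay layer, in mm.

S_c ≈ 126 mm

Mid-depth of clay below the ground surface: z = 2.1 + 7.4/2 = 5.8 m.
Total vertical stress at mid-clay: σ_v = 20.2×2.1 + 17.6×3.7 = 107.54 kPa.
Pore pressure: u = 9.81×(5.8 − 0.21) = 54.838 kPa.
Initial effective stress: σ'_0 = σ_v − u = 107.54 − 54.838 = 52.702 kPa.
Stress increase at mid-clay by the 2:1 spreading method:
Δσ ≈ qD²/(D+z)² = 262×2.5²/(2.5+5.8)² = 23.77 kPa
Final effective stress: σ'_f = σ'_0 + Δσ = 52.702 + 23.77 = 76.472 kPa.
Normally consolidated clay, so the full stress increment lies on the virgin compression line:
S_c = C_c·H/(1+e₀)·log₁₀(σ'_f/σ'_0) = 0.22×7.4/(1+1.09)×log₁₀(76.472/52.702)
    = 0.77895 × 0.16168 = 0.1259 m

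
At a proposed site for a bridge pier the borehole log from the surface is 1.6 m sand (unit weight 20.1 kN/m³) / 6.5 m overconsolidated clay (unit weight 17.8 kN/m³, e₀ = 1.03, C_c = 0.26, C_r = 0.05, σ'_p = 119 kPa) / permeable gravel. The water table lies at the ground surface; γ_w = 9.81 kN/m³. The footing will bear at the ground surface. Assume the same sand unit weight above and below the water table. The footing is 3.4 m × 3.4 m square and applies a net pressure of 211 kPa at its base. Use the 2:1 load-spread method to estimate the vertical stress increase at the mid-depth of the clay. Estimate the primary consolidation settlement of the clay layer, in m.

Mid-depth of clay below the ground surface: z = 1.6 + 6.5/2 = 4.85 m.
Total vertical stress at mid-clay: σ_v = 20.1×1.6 + 17.8×3.25 = 90.01 kPa.
Pore pressure: u = 9.81×(4.85 − 0) = 47.578 kPa.
Initial effective stress: σ'_0 = σ_v − u = 90.01 − 47.578 = 42.432 kPa.
Stress increase at mid-clay by the 2:1 spreading method:
Δσ = qBL/((B+z)(L+z)) = 211×3.4×3.4/((3.4+4.85)(3.4+4.85)) = 35.837 kPa
Final effective stress: σ'_f = 42.432 + 35.837 = 78.269 kPa.
σ'_f = 78.269 ≤ σ'_p = 119 kPa, so the clay remains overconsolidated and only the recompression index applies:
S_c = C_r·H/(1+e₀)·log₁₀(σ'_f/σ'_0) = 0.05×6.5/2.03×log₁₀(78.269/42.432)
    = 0.1601 × 0.2659 = 0.04257 m

S_c ≈ 0.0426 m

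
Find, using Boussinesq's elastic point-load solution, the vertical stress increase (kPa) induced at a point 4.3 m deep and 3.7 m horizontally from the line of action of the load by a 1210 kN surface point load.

Boussinesq vertical stress below a point load on an elastic half-space:
Δσ_z = 3P/(2πz²) · [1 + (r/z)²]^(−5/2)
r/z = 3.7/4.3 = 0.86047; [1+(r/z)²]^(−5/2) = 0.25025.
Δσ_z = 3×1210/(2π×4.3²) × 0.25025 = 31.246 × 0.25025 = 7.819 kPa

Δσ_z ≈ 7.82 kPa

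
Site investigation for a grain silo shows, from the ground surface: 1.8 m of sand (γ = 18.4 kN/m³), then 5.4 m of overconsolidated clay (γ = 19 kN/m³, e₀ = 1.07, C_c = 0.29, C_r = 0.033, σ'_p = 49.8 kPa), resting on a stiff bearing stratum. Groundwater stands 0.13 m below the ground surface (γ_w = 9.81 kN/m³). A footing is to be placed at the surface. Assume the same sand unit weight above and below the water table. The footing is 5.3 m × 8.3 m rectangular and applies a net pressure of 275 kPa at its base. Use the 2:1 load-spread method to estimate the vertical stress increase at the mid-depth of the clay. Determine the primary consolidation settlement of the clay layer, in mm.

Mid-depth of clay below the ground surface: z = 1.8 + 5.4/2 = 4.5 m.
Total vertical stress at mid-clay: σ_v = 18.4×1.8 + 19×2.7 = 84.42 kPa.
Pore pressure: u = 9.81×(4.5 − 0.13) = 42.87 kPa.
Initial effective stress: σ'_0 = σ_v − u = 84.42 − 42.87 = 41.55 kPa.
Stress increase at mid-clay by the 2:1 spreading method:
Δσ = qBL/((B+z)(L+z)) = 275×5.3×8.3/((5.3+4.5)(8.3+4.5)) = 96.439 kPa
Final effective stress: σ'_f = 41.55 + 96.439 = 137.99 kPa.
σ'_f = 137.99 > σ'_p = 49.8 kPa, so the stress path crosses the preconsolidation pressure — recompression up to σ'_p, then virgin compression beyond:
S_c = H/(1+e₀)·[C_r·log₁₀(σ'_p/σ'_0) + C_c·log₁₀(σ'_f/σ'_p)]
    = 5.4/2.07 × [0.033×log₁₀(49.8/41.55) + 0.29×log₁₀(137.99/49.8)]
    = 2.6087 × [0.0025957 + 0.12836] = 0.3416 m

S_c ≈ 342 mm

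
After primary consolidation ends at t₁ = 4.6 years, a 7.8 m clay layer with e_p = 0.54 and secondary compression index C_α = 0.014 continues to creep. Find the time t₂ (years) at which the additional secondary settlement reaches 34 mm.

S_s = C_α·H/(1+e_p)·log₁₀(t₂/t₁) ⇒ log₁₀(t₂/t₁) = S_s·(1+e_p)/(C_α·H).
log₁₀(t₂/t₁) = 0.034 × (1+0.54) / (0.014×7.8) = 0.4795
t₂ = t₁ × 10^0.4795 = 4.6 × 3.016 = 13.88 years

t₂ ≈ 13.9 years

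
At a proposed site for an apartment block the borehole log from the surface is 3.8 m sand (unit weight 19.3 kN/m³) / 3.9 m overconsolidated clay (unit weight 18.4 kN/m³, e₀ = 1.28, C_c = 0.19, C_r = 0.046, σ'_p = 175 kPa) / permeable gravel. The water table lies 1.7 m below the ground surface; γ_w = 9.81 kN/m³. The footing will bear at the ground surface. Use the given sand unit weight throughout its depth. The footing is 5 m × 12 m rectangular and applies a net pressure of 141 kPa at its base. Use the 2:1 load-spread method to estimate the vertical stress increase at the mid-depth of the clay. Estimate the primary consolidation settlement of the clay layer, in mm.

Mid-depth of clay below the ground surface: z = 3.8 + 3.9/2 = 5.75 m.
Total vertical stress at mid-clay: σ_v = 19.3×3.8 + 18.4×1.95 = 109.22 kPa.
Pore pressure: u = 9.81×(5.75 − 1.7) = 39.73 kPa.
Initial effective stress: σ'_0 = σ_v − u = 109.22 − 39.73 = 69.49 kPa.
Stress increase at mid-clay by the 2:1 spreading method:
Δσ = qBL/((B+z)(L+z)) = 141×5×12/((5+5.75)(12+5.75)) = 44.337 kPa
Final effective stress: σ'_f = 69.49 + 44.337 = 113.83 kPa.
σ'_f = 113.83 ≤ σ'_p = 175 kPa, so the clay remains overconsolidated and only the recompression index applies:
S_c = C_r·H/(1+e₀)·log₁₀(σ'_f/σ'_0) = 0.046×3.9/2.28×log₁₀(113.83/69.49)
    = 0.078683 × 0.21433 = 0.01686 m

S_c ≈ 16.9 mm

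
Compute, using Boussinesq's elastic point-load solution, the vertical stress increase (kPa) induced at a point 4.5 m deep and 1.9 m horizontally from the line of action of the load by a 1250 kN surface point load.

Δσ_z ≈ 19.6 kPa

Boussinesq vertical stress below a point load on an elastic half-space:
Δσ_z = 3P/(2πz²) · [1 + (r/z)²]^(−5/2)
r/z = 1.9/4.5 = 0.42222; [1+(r/z)²]^(−5/2) = 0.66357.
Δσ_z = 3×1250/(2π×4.5²) × 0.66357 = 29.473 × 0.66357 = 19.56 kPa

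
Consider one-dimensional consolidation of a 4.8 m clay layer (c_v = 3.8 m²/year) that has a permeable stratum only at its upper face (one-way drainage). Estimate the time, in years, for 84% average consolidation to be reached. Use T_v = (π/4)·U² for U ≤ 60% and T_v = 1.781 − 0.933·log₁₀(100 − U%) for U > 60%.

t ≈ 3.99 years

Drainage path length: H_d = H = 4.8 m (single drainage).
U > 60%: T_v = 1.781 − 0.933·log₁₀(100 − 84) = 0.65756.
t = T_v·H_d²/c_v = 0.65756×4.8²/3.8 = 3.987 years.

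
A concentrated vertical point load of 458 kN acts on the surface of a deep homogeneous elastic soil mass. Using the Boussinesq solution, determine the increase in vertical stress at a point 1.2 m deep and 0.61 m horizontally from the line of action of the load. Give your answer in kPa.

Δσ_z ≈ 85.5 kPa

Boussinesq vertical stress below a point load on an elastic half-space:
Δσ_z = 3P/(2πz²) · [1 + (r/z)²]^(−5/2)
r/z = 0.61/1.2 = 0.50833; [1+(r/z)²]^(−5/2) = 0.56293.
Δσ_z = 3×458/(2π×1.2²) × 0.56293 = 151.86 × 0.56293 = 85.49 kPa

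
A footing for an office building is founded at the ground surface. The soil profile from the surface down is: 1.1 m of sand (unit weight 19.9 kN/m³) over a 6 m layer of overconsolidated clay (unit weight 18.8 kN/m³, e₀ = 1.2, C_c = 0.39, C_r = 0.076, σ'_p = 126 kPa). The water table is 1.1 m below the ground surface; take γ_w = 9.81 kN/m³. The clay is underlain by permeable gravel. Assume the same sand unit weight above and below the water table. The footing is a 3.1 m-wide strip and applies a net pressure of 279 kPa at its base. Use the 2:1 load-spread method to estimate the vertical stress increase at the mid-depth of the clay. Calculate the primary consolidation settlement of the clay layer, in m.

Mid-depth of clay below the ground surface: z = 1.1 + 6/2 = 4.1 m.
Total vertical stress at mid-clay: σ_v = 19.9×1.1 + 18.8×3 = 78.29 kPa.
Pore pressure: u = 9.81×(4.1 − 1.1) = 29.43 kPa.
Initial effective stress: σ'_0 = σ_v − u = 78.29 − 29.43 = 48.86 kPa.
Stress increase at mid-clay by the 2:1 spreading method:
Δσ = qB/(B+z) = 279×3.1/(3.1+4.1) = 120.13 kPa
Final effective stress: σ'_f = 48.86 + 120.13 = 168.99 kPa.
σ'_f = 168.99 > σ'_p = 126 kPa, so the stress path crosses the preconsolidation pressure — recompression up to σ'_p, then virgin compression beyond:
S_c = H/(1+e₀)·[C_r·log₁₀(σ'_p/σ'_0) + C_c·log₁₀(σ'_f/σ'_p)]
    = 6/2.2 × [0.076×log₁₀(126/48.86) + 0.39×log₁₀(168.99/126)]
    = 2.7273 × [0.031268 + 0.049721] = 0.2209 m

S_c ≈ 0.221 m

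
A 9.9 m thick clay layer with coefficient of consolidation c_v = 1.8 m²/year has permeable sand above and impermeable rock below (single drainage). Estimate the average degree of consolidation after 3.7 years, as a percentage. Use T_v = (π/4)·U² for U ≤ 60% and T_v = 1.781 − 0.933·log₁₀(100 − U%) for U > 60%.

U ≈ 29.4 %

Drainage path length: H_d = H = 9.9 m (single drainage).
T_v = c_v·t/H_d² = 1.8×3.7/9.9² = 0.067952.
T_v = 0.067952 corresponds to the U ≤ 60% branch:
U = √(4T_v/π) = 0.2941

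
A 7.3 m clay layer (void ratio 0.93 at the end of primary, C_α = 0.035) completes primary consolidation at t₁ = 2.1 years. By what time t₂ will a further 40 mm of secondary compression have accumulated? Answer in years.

S_s = C_α·H/(1+e_p)·log₁₀(t₂/t₁) ⇒ log₁₀(t₂/t₁) = S_s·(1+e_p)/(C_α·H).
log₁₀(t₂/t₁) = 0.04 × (1+0.93) / (0.035×7.3) = 0.3022
t₂ = t₁ × 10^0.3022 = 2.1 × 2.005 = 4.211 years

t₂ ≈ 4.21 years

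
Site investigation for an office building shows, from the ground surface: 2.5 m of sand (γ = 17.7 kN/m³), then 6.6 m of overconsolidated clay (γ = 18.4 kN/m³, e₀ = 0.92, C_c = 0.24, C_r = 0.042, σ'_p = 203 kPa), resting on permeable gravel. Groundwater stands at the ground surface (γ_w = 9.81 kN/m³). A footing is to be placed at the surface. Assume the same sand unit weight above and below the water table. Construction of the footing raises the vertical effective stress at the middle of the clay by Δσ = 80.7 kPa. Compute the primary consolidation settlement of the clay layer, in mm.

S_c ≈ 61.8 mm

Mid-depth of clay below the ground surface: z = 2.5 + 6.6/2 = 5.8 m.
Total vertical stress at mid-clay: σ_v = 17.7×2.5 + 18.4×3.3 = 104.97 kPa.
Pore pressure: u = 9.81×(5.8 − 0) = 56.898 kPa.
Initial effective stress: σ'_0 = σ_v − u = 104.97 − 56.898 = 48.072 kPa.
Final effective stress: σ'_f = 48.072 + 80.7 = 128.77 kPa.
σ'_f = 128.77 ≤ σ'_p = 203 kPa, so the clay remains overconsolidated and only the recompression index applies:
S_c = C_r·H/(1+e₀)·log₁₀(σ'_f/σ'_0) = 0.042×6.6/1.92×log₁₀(128.77/48.072)
    = 0.14438 × 0.42792 = 0.06178 m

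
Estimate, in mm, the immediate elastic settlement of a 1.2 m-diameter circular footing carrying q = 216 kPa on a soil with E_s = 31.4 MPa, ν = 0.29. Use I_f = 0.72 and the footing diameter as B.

Immediate (elastic) settlement: S_e = q·B·(1−ν²)/E_s · I_f.
E_s = 31.4 MPa = 31400 kPa.
S_e = 216 × 1.2 × (1 − 0.29²) / 31400 × 0.72
    = 216 × 1.2 × 0.9159 / 31400 × 0.72
    = 0.005444 m = 5.444 mm

S_e ≈ 5.44 mm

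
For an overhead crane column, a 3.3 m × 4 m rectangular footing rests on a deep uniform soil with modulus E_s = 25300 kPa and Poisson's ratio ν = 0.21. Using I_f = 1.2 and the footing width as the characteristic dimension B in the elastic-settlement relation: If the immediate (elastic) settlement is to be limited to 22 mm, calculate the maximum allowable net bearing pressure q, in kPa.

S_e = q·B·(1−ν²)/E_s · I_f  ⇒  q = S_e·E_s / (B·(1−ν²)·I_f).
q = 0.022 × 25300 / (3.3 × 0.9559 × 1.2) = 147 kPa

q ≈ 147 kPa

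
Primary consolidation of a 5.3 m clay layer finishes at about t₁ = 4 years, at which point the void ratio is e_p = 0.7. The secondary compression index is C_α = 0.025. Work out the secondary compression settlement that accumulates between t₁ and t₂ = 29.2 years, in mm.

Secondary compression: S_s = C_α·H/(1+e_p)·log₁₀(t₂/t₁)
S_s = 0.025×5.3/(1+0.7)×log₁₀(29.2/4)
    = 0.07794 × 0.8633 = 0.06729 m

S_s ≈ 67.3 mm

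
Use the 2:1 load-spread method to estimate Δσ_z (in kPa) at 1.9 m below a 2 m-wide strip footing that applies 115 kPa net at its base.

By the 2:1 method the load spreads at 1 horizontal : 2 vertical, so at depth z the loaded area has grown by z in each plan dimension:
Δσ = qB/(B+z) = 115×2/(2+1.9) = 58.974 kPa

Δσ_z ≈ 59 kPa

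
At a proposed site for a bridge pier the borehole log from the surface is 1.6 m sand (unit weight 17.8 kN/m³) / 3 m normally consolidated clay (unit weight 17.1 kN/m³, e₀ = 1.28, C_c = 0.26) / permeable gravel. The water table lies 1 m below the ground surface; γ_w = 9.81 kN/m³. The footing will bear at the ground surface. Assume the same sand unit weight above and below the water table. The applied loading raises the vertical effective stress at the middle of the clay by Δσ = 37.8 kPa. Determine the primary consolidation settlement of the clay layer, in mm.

Mid-depth of clay below the ground surface: z = 1.6 + 3/2 = 3.1 m.
Total vertical stress at mid-clay: σ_v = 17.8×1.6 + 17.1×1.5 = 54.13 kPa.
Pore pressure: u = 9.81×(3.1 − 1) = 20.601 kPa.
Initial effective stress: σ'_0 = σ_v − u = 54.13 − 20.601 = 33.529 kPa.
Final effective stress: σ'_f = σ'_0 + Δσ = 33.529 + 37.8 = 71.329 kPa.
Normally consolidated clay, so the full stress increment lies on the virgin compression line:
S_c = C_c·H/(1+e₀)·log₁₀(σ'_f/σ'_0) = 0.26×3/(1+1.28)×log₁₀(71.329/33.529)
    = 0.34211 × 0.32785 = 0.1122 m

S_c ≈ 112 mm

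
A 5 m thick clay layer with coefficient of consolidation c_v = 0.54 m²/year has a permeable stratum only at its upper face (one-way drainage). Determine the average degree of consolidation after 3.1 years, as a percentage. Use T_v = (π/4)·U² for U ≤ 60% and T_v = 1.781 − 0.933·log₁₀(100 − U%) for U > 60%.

Drainage path length: H_d = H = 5 m (single drainage).
T_v = c_v·t/H_d² = 0.54×3.1/5² = 0.06696.
T_v = 0.06696 corresponds to the U ≤ 60% branch:
U = √(4T_v/π) = 0.292

U ≈ 29.2 %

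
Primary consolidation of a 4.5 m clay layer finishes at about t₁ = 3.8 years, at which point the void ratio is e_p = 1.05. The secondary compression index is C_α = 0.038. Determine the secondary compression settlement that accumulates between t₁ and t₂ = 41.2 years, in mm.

S_s ≈ 86.3 mm

Secondary compression: S_s = C_α·H/(1+e_p)·log₁₀(t₂/t₁)
S_s = 0.038×4.5/(1+1.05)×log₁₀(41.2/3.8)
    = 0.08341 × 1.035 = 0.08634 m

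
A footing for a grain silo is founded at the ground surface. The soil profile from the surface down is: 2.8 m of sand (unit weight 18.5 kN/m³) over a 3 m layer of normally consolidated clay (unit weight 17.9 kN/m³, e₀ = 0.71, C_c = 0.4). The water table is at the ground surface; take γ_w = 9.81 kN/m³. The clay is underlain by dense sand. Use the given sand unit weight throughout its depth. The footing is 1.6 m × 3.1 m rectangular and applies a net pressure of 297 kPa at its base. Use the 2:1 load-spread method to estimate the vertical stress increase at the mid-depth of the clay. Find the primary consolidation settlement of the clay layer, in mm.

S_c ≈ 200 mm

Mid-depth of clay below the ground surface: z = 2.8 + 3/2 = 4.3 m.
Total vertical stress at mid-clay: σ_v = 18.5×2.8 + 17.9×1.5 = 78.65 kPa.
Pore pressure: u = 9.81×(4.3 − 0) = 42.183 kPa.
Initial effective stress: σ'_0 = σ_v − u = 78.65 − 42.183 = 36.467 kPa.
Stress increase at mid-clay by the 2:1 spreading method:
Δσ = qBL/((B+z)(L+z)) = 297×1.6×3.1/((1.6+4.3)(3.1+4.3)) = 33.741 kPa
Final effective stress: σ'_f = σ'_0 + Δσ = 36.467 + 33.741 = 70.208 kPa.
Normally consolidated clay, so the full stress increment lies on the virgin compression line:
S_c = C_c·H/(1+e₀)·log₁₀(σ'_f/σ'_0) = 0.4×3/(1+0.71)×log₁₀(70.208/36.467)
    = 0.70175 × 0.28449 = 0.1996 m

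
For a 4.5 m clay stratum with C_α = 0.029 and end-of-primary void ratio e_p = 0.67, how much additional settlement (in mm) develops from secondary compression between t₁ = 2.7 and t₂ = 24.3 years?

Secondary compression: S_s = C_α·H/(1+e_p)·log₁₀(t₂/t₁)
S_s = 0.029×4.5/(1+0.67)×log₁₀(24.3/2.7)
    = 0.07814 × 0.9542 = 0.07457 m

S_s ≈ 74.6 mm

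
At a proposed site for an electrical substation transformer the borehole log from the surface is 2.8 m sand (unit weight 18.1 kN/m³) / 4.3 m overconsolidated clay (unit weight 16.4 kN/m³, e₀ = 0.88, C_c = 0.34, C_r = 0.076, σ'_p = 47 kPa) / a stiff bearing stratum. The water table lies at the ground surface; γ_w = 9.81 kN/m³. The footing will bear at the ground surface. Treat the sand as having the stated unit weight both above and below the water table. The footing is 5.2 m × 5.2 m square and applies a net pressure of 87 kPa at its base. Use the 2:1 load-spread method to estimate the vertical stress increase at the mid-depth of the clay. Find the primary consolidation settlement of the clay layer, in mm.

Mid-depth of clay below the ground surface: z = 2.8 + 4.3/2 = 4.95 m.
Total vertical stress at mid-clay: σ_v = 18.1×2.8 + 16.4×2.15 = 85.94 kPa.
Pore pressure: u = 9.81×(4.95 − 0) = 48.56 kPa.
Initial effective stress: σ'_0 = σ_v − u = 85.94 − 48.56 = 37.38 kPa.
Stress increase at mid-clay by the 2:1 spreading method:
Δσ = qBL/((B+z)(L+z)) = 87×5.2×5.2/((5.2+4.95)(5.2+4.95)) = 22.835 kPa
Final effective stress: σ'_f = 37.38 + 22.835 = 60.215 kPa.
σ'_f = 60.215 > σ'_p = 47 kPa, so the stress path crosses the preconsolidation pressure — recompression up to σ'_p, then virgin compression beyond:
S_c = H/(1+e₀)·[C_r·log₁₀(σ'_p/σ'_0) + C_c·log₁₀(σ'_f/σ'_p)]
    = 4.3/1.88 × [0.076×log₁₀(47/37.38) + 0.34×log₁₀(60.215/47)]
    = 2.2872 × [0.0075589 + 0.036586] = 0.101 m

S_c ≈ 101 mm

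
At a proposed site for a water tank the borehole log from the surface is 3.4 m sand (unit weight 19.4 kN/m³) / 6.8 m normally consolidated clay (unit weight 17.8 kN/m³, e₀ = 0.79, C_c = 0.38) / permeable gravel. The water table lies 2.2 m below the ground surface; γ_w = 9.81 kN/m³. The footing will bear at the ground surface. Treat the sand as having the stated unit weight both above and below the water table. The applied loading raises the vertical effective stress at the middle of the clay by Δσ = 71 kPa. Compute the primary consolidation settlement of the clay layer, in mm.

Mid-depth of clay below the ground surface: z = 3.4 + 6.8/2 = 6.8 m.
Total vertical stress at mid-clay: σ_v = 19.4×3.4 + 17.8×3.4 = 126.48 kPa.
Pore pressure: u = 9.81×(6.8 − 2.2) = 45.126 kPa.
Initial effective stress: σ'_0 = σ_v − u = 126.48 − 45.126 = 81.354 kPa.
Final effective stress: σ'_f = σ'_0 + Δσ = 81.354 + 71 = 152.35 kPa.
Normally consolidated clay, so the full stress increment lies on the virgin compression line:
S_c = C_c·H/(1+e₀)·log₁₀(σ'_f/σ'_0) = 0.38×6.8/(1+0.79)×log₁₀(152.35/81.354)
    = 1.4436 × 0.27246 = 0.3933 m

S_c ≈ 393 mm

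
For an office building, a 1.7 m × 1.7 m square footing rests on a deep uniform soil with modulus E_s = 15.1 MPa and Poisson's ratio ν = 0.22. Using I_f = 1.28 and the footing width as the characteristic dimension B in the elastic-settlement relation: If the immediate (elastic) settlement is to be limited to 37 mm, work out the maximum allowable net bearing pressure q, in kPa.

E_s = 15.1 MPa = 15100 kPa.
S_e = q·B·(1−ν²)/E_s · I_f  ⇒  q = S_e·E_s / (B·(1−ν²)·I_f).
q = 0.037 × 15100 / (1.7 × 0.9516 × 1.28) = 269.8 kPa

q ≈ 270 kPa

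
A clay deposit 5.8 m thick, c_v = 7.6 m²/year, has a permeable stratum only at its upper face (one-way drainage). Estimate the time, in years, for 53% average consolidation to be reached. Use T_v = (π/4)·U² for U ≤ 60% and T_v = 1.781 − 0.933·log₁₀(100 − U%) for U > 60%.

t ≈ 0.977 years

Drainage path length: H_d = H = 5.8 m (single drainage).
U ≤ 60%: T_v = (π/4)·U² = (π/4)×0.53² = 0.22062.
t = T_v·H_d²/c_v = 0.22062×5.8²/7.6 = 0.9765 years.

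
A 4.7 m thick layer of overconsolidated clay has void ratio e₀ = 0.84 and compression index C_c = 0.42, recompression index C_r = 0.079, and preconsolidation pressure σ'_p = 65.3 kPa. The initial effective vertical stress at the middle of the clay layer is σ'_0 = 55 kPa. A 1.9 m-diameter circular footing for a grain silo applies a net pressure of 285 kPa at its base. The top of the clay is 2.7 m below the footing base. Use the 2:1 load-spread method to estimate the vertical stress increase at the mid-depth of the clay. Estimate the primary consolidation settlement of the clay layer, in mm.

Mid-depth of clay below the footing base: z = 2.7 + 4.7/2 = 5.05 m.
Stress increase at mid-clay by the 2:1 spreading method:
Δσ ≈ qD²/(D+z)² = 285×1.9²/(1.9+5.05)² = 21.3 kPa
Final effective stress: σ'_f = 55 + 21.3 = 76.3 kPa.
σ'_f = 76.3 > σ'_p = 65.3 kPa, so the stress path crosses the preconsolidation pressure — recompression up to σ'_p, then virgin compression beyond:
S_c = H/(1+e₀)·[C_r·log₁₀(σ'_p/σ'_0) + C_c·log₁₀(σ'_f/σ'_p)]
    = 4.7/1.84 × [0.079×log₁₀(65.3/55) + 0.42×log₁₀(76.3/65.3)]
    = 2.5543 × [0.0058895 + 0.028397] = 0.08758 m

S_c ≈ 87.6 mm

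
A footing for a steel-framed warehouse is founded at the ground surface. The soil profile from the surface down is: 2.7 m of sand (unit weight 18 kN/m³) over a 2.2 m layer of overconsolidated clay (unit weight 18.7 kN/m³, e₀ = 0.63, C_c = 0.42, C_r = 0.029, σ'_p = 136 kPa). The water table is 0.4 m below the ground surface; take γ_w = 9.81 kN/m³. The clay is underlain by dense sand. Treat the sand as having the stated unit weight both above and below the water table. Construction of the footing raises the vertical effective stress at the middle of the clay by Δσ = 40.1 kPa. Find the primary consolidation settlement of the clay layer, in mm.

S_c ≈ 12.8 mm

Mid-depth of clay below the ground surface: z = 2.7 + 2.2/2 = 3.8 m.
Total vertical stress at mid-clay: σ_v = 18×2.7 + 18.7×1.1 = 69.17 kPa.
Pore pressure: u = 9.81×(3.8 − 0.4) = 33.354 kPa.
Initial effective stress: σ'_0 = σ_v − u = 69.17 − 33.354 = 35.816 kPa.
Final effective stress: σ'_f = 35.816 + 40.1 = 75.916 kPa.
σ'_f = 75.916 ≤ σ'_p = 136 kPa, so the clay remains overconsolidated and only the recompression index applies:
S_c = C_r·H/(1+e₀)·log₁₀(σ'_f/σ'_0) = 0.029×2.2/1.63×log₁₀(75.916/35.816)
    = 0.039141 × 0.32626 = 0.01277 m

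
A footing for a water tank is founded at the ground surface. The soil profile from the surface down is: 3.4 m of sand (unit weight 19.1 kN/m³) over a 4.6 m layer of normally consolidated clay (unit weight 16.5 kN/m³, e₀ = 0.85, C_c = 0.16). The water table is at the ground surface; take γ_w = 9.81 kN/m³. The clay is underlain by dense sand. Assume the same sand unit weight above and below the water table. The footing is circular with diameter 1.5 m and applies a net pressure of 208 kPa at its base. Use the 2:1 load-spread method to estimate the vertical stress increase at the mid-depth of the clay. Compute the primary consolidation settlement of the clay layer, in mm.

Mid-depth of clay below the ground surface: z = 3.4 + 4.6/2 = 5.7 m.
Total vertical stress at mid-clay: σ_v = 19.1×3.4 + 16.5×2.3 = 102.89 kPa.
Pore pressure: u = 9.81×(5.7 − 0) = 55.917 kPa.
Initial effective stress: σ'_0 = σ_v − u = 102.89 − 55.917 = 46.973 kPa.
Stress increase at mid-clay by the 2:1 spreading method:
Δσ ≈ qD²/(D+z)² = 208×1.5²/(1.5+5.7)² = 9.0278 kPa
Final effective stress: σ'_f = σ'_0 + Δσ = 46.973 + 9.0278 = 56.001 kPa.
Normally consolidated clay, so the full stress increment lies on the virgin compression line:
S_c = C_c·H/(1+e₀)·log₁₀(σ'_f/σ'_0) = 0.16×4.6/(1+0.85)×log₁₀(56.001/46.973)
    = 0.39784 × 0.076347 = 0.03037 m

S_c ≈ 30.4 mm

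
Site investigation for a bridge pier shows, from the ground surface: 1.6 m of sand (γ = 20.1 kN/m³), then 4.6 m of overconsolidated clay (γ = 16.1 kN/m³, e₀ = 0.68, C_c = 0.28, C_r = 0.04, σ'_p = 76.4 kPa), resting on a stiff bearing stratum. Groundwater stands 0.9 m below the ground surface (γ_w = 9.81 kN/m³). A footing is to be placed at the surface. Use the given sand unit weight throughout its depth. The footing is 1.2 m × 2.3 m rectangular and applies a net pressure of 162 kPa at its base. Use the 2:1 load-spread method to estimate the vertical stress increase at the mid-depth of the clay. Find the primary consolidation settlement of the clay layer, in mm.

Mid-depth of clay below the ground surface: z = 1.6 + 4.6/2 = 3.9 m.
Total vertical stress at mid-clay: σ_v = 20.1×1.6 + 16.1×2.3 = 69.19 kPa.
Pore pressure: u = 9.81×(3.9 − 0.9) = 29.43 kPa.
Initial effective stress: σ'_0 = σ_v − u = 69.19 − 29.43 = 39.76 kPa.
Stress increase at mid-clay by the 2:1 spreading method:
Δσ = qBL/((B+z)(L+z)) = 162×1.2×2.3/((1.2+3.9)(2.3+3.9)) = 14.14 kPa
Final effective stress: σ'_f = 39.76 + 14.14 = 53.9 kPa.
σ'_f = 53.9 ≤ σ'_p = 76.4 kPa, so the clay remains overconsolidated and only the recompression index applies:
S_c = C_r·H/(1+e₀)·log₁₀(σ'_f/σ'_0) = 0.04×4.6/1.68×log₁₀(53.9/39.76)
    = 0.10952 × 0.13214 = 0.01447 m

S_c ≈ 14.5 mm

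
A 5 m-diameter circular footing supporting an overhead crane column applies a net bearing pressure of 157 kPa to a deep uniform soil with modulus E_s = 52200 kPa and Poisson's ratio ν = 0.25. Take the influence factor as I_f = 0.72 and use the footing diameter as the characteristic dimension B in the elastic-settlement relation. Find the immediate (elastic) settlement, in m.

Immediate (elastic) settlement: S_e = q·B·(1−ν²)/E_s · I_f.
S_e = 157 × 5 × (1 − 0.25²) / 52200 × 0.72
    = 157 × 5 × 0.9375 / 52200 × 0.72
    = 0.01015 m

S_e ≈ 0.0102 m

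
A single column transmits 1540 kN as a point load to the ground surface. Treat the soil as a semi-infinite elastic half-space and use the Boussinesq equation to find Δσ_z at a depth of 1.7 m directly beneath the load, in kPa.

Δσ_z ≈ 254 kPa

Boussinesq vertical stress below a point load on an elastic half-space:
Δσ_z = 3P/(2πz²) · [1 + (r/z)²]^(−5/2)
r/z = 0/1.7 = 0; [1+(r/z)²]^(−5/2) = 1.
Δσ_z = 3×1540/(2π×1.7²) × 1 = 254.43 × 1 = 254.4 kPa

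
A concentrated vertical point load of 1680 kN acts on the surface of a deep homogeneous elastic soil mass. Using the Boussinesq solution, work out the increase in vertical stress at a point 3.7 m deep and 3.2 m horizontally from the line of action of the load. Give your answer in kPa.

Boussinesq vertical stress below a point load on an elastic half-space:
Δσ_z = 3P/(2πz²) · [1 + (r/z)²]^(−5/2)
r/z = 3.2/3.7 = 0.86486; [1+(r/z)²]^(−5/2) = 0.24754.
Δσ_z = 3×1680/(2π×3.7²) × 0.24754 = 58.593 × 0.24754 = 14.5 kPa

Δσ_z ≈ 14.5 kPa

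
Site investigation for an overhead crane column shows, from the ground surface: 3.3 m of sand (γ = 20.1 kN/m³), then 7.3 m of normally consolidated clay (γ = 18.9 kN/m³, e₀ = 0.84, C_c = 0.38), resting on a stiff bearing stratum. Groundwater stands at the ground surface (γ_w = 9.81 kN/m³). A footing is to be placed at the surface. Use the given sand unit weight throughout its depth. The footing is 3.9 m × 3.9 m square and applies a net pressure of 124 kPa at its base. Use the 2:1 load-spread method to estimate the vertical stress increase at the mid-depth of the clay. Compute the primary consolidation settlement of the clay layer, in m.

Mid-depth of clay below the ground surface: z = 3.3 + 7.3/2 = 6.95 m.
Total vertical stress at mid-clay: σ_v = 20.1×3.3 + 18.9×3.65 = 135.31 kPa.
Pore pressure: u = 9.81×(6.95 − 0) = 68.18 kPa.
Initial effective stress: σ'_0 = σ_v − u = 135.31 − 68.18 = 67.13 kPa.
Stress increase at mid-clay by the 2:1 spreading method:
Δσ = qBL/((B+z)(L+z)) = 124×3.9×3.9/((3.9+6.95)(3.9+6.95)) = 16.021 kPa
Final effective stress: σ'_f = σ'_0 + Δσ = 67.13 + 16.021 = 83.151 kPa.
Normally consolidated clay, so the full stress increment lies on the virgin compression line:
S_c = C_c·H/(1+e₀)·log₁₀(σ'_f/σ'_0) = 0.38×7.3/(1+0.84)×log₁₀(83.151/67.13)
    = 1.5076 × 0.092951 = 0.1401 m

S_c ≈ 0.14 m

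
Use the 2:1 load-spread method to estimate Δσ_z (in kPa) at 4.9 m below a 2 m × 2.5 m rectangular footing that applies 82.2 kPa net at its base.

Δσ_z ≈ 8.05 kPa

By the 2:1 method the load spreads at 1 horizontal : 2 vertical, so at depth z the loaded area has grown by z in each plan dimension:
Δσ = qBL/((B+z)(L+z)) = 82.2×2×2.5/((2+4.9)(2.5+4.9)) = 8.0494 kPa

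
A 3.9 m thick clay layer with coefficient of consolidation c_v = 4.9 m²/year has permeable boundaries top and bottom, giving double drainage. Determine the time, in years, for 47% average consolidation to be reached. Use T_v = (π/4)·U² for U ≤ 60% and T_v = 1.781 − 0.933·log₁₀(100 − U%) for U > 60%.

Drainage path length: H_d = H/2 = 1.95 m (double drainage).
U ≤ 60%: T_v = (π/4)·U² = (π/4)×0.47² = 0.17349.
t = T_v·H_d²/c_v = 0.17349×1.95²/4.9 = 0.1346 years.

t ≈ 0.135 years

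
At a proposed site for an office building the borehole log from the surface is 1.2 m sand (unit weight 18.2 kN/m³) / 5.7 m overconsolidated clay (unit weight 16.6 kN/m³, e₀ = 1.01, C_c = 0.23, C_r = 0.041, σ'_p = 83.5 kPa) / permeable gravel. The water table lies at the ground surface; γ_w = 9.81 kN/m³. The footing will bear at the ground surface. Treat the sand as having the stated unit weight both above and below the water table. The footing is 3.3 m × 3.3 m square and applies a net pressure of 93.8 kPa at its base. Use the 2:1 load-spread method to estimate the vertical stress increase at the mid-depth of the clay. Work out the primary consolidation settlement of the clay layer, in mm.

S_c ≈ 25.1 mm

Mid-depth of clay below the ground surface: z = 1.2 + 5.7/2 = 4.05 m.
Total vertical stress at mid-clay: σ_v = 18.2×1.2 + 16.6×2.85 = 69.15 kPa.
Pore pressure: u = 9.81×(4.05 − 0) = 39.73 kPa.
Initial effective stress: σ'_0 = σ_v − u = 69.15 − 39.73 = 29.42 kPa.
Stress increase at mid-clay by the 2:1 spreading method:
Δσ = qBL/((B+z)(L+z)) = 93.8×3.3×3.3/((3.3+4.05)(3.3+4.05)) = 18.908 kPa
Final effective stress: σ'_f = 29.42 + 18.908 = 48.328 kPa.
σ'_f = 48.328 ≤ σ'_p = 83.5 kPa, so the clay remains overconsolidated and only the recompression index applies:
S_c = C_r·H/(1+e₀)·log₁₀(σ'_f/σ'_0) = 0.041×5.7/2.01×log₁₀(48.328/29.42)
    = 0.11627 × 0.21556 = 0.02506 m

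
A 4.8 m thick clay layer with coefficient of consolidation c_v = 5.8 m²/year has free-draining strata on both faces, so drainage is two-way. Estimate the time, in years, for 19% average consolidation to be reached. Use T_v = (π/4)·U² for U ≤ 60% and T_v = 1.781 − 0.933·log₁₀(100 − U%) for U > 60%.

t ≈ 0.0282 years

Drainage path length: H_d = H/2 = 2.4 m (double drainage).
U ≤ 60%: T_v = (π/4)·U² = (π/4)×0.19² = 0.028353.
t = T_v·H_d²/c_v = 0.028353×2.4²/5.8 = 0.02816 years.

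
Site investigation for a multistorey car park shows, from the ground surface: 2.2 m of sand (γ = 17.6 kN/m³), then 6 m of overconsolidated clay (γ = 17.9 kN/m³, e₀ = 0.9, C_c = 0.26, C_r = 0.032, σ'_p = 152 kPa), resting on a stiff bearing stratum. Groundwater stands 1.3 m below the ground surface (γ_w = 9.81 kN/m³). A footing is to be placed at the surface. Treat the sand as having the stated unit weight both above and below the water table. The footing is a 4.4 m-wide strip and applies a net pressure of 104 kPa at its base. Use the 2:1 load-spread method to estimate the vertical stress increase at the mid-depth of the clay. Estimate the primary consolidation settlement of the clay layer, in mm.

Mid-depth of clay below the ground surface: z = 2.2 + 6/2 = 5.2 m.
Total vertical stress at mid-clay: σ_v = 17.6×2.2 + 17.9×3 = 92.42 kPa.
Pore pressure: u = 9.81×(5.2 − 1.3) = 38.259 kPa.
Initial effective stress: σ'_0 = σ_v − u = 92.42 − 38.259 = 54.161 kPa.
Stress increase at mid-clay by the 2:1 spreading method:
Δσ = qB/(B+z) = 104×4.4/(4.4+5.2) = 47.667 kPa
Final effective stress: σ'_f = 54.161 + 47.667 = 101.83 kPa.
σ'_f = 101.83 ≤ σ'_p = 152 kPa, so the clay remains overconsolidated and only the recompression index applies:
S_c = C_r·H/(1+e₀)·log₁₀(σ'_f/σ'_0) = 0.032×6/1.9×log₁₀(101.83/54.161)
    = 0.10105 × 0.27419 = 0.02771 m

S_c ≈ 27.7 mm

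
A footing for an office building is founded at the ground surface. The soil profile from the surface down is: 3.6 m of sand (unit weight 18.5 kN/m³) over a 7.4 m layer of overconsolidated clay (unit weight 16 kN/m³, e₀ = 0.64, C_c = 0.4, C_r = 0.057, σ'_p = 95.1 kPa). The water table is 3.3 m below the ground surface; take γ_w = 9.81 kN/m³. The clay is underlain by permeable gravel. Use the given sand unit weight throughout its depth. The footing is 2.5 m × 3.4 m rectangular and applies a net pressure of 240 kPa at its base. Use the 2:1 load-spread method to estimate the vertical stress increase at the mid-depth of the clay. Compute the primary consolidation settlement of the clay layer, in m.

Mid-depth of clay below the ground surface: z = 3.6 + 7.4/2 = 7.3 m.
Total vertical stress at mid-clay: σ_v = 18.5×3.6 + 16×3.7 = 125.8 kPa.
Pore pressure: u = 9.81×(7.3 − 3.3) = 39.24 kPa.
Initial effective stress: σ'_0 = σ_v − u = 125.8 − 39.24 = 86.56 kPa.
Stress increase at mid-clay by the 2:1 spreading method:
Δσ = qBL/((B+z)(L+z)) = 240×2.5×3.4/((2.5+7.3)(3.4+7.3)) = 19.455 kPa
Final effective stress: σ'_f = 86.56 + 19.455 = 106.02 kPa.
σ'_f = 106.02 > σ'_p = 95.1 kPa, so the stress path crosses the preconsolidation pressure — recompression up to σ'_p, then virgin compression beyond:
S_c = H/(1+e₀)·[C_r·log₁₀(σ'_p/σ'_0) + C_c·log₁₀(σ'_f/σ'_p)]
    = 7.4/1.64 × [0.057×log₁₀(95.1/86.56) + 0.4×log₁₀(106.02/95.1)]
    = 4.5122 × [0.0023292 + 0.018883] = 0.09571 m

S_c ≈ 0.0957 m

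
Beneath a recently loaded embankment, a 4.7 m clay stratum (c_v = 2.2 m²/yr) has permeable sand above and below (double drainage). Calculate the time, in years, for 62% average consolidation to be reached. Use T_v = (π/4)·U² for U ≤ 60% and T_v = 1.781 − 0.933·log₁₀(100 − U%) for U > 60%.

Drainage path length: H_d = H/2 = 2.35 m (double drainage).
U > 60%: T_v = 1.781 − 0.933·log₁₀(100 − 62) = 0.30706.
t = T_v·H_d²/c_v = 0.30706×2.35²/2.2 = 0.7708 years.

t ≈ 0.771 years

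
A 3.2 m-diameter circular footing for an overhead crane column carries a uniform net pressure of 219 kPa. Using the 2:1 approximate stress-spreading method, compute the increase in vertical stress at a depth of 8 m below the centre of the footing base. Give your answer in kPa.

By the 2:1 method the load spreads at 1 horizontal : 2 vertical, so at depth z the loaded area has grown by z in each plan dimension:
Δσ ≈ qD²/(D+z)² = 219×3.2²/(3.2+8)² = 17.878 kPa

Δσ_z ≈ 17.9 kPa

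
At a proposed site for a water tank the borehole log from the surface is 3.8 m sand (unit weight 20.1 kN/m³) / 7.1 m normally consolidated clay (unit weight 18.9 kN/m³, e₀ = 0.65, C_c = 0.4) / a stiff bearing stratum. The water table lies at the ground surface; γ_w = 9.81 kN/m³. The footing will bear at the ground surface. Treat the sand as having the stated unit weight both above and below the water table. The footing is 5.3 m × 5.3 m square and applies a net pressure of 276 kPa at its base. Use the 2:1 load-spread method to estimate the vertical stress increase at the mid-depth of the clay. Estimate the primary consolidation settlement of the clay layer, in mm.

Mid-depth of clay below the ground surface: z = 3.8 + 7.1/2 = 7.35 m.
Total vertical stress at mid-clay: σ_v = 20.1×3.8 + 18.9×3.55 = 143.47 kPa.
Pore pressure: u = 9.81×(7.35 − 0) = 72.103 kPa.
Initial effective stress: σ'_0 = σ_v − u = 143.47 − 72.103 = 71.367 kPa.
Stress increase at mid-clay by the 2:1 spreading method:
Δσ = qBL/((B+z)(L+z)) = 276×5.3×5.3/((5.3+7.35)(5.3+7.35)) = 48.448 kPa
Final effective stress: σ'_f = σ'_0 + Δσ = 71.367 + 48.448 = 119.81 kPa.
Normally consolidated clay, so the full stress increment lies on the virgin compression line:
S_c = C_c·H/(1+e₀)·log₁₀(σ'_f/σ'_0) = 0.4×7.1/(1+0.65)×log₁₀(119.81/71.367)
    = 1.7212 × 0.225 = 0.3873 m

S_c ≈ 387 mm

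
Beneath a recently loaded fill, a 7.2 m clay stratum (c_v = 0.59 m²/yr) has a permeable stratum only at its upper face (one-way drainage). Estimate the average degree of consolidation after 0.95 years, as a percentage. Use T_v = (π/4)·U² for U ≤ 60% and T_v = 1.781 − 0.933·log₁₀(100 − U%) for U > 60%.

U ≈ 11.7 %

Drainage path length: H_d = H = 7.2 m (single drainage).
T_v = c_v·t/H_d² = 0.59×0.95/7.2² = 0.010812.
T_v = 0.010812 corresponds to the U ≤ 60% branch:
U = √(4T_v/π) = 0.1173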